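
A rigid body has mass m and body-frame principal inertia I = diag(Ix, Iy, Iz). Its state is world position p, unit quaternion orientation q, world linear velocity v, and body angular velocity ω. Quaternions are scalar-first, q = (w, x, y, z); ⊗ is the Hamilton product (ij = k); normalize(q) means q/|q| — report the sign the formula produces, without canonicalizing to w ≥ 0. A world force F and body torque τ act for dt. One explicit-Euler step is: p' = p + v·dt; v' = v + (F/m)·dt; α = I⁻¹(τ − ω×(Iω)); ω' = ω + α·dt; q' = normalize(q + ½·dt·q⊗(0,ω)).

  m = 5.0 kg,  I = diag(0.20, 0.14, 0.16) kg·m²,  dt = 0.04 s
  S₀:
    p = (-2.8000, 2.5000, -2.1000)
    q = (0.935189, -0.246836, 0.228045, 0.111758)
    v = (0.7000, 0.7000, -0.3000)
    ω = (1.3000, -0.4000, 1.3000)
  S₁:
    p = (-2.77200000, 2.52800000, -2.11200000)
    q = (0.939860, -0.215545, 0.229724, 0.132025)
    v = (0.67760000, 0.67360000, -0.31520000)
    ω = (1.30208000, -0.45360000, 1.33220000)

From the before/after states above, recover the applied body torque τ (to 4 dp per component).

ω₁ − ω₀ = (0.00208000, -0.05360000, 0.03220000)
precession coupling = (-0.0104, 0.0676, 0.0312)
I·α + gyro = (0.0000, -0.1200, 0.1600)

τ = (0.0000, -0.1200, 0.1600)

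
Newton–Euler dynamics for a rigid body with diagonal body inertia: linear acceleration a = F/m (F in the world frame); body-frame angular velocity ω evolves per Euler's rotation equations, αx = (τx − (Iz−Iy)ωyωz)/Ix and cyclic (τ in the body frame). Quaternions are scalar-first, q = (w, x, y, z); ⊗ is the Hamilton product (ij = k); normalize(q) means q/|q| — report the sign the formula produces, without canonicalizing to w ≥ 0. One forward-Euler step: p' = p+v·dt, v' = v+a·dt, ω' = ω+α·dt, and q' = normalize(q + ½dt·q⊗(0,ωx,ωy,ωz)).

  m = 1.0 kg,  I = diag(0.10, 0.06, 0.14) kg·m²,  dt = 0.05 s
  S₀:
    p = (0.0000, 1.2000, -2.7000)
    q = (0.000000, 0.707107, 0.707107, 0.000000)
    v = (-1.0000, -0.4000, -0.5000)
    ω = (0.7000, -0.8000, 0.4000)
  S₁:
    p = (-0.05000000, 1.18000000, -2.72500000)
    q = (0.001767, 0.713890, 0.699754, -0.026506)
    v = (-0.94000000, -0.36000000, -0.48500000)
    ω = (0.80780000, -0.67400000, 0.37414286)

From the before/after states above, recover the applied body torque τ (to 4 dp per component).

τ = (0.1900, 0.1400, -0.0500)

ω₁ − ω₀ = (0.10780000, 0.12600000, -0.02585714)
τ = I·(Δω/dt) + ω₀×(Iω₀) = (0.1900, 0.1400, -0.0500)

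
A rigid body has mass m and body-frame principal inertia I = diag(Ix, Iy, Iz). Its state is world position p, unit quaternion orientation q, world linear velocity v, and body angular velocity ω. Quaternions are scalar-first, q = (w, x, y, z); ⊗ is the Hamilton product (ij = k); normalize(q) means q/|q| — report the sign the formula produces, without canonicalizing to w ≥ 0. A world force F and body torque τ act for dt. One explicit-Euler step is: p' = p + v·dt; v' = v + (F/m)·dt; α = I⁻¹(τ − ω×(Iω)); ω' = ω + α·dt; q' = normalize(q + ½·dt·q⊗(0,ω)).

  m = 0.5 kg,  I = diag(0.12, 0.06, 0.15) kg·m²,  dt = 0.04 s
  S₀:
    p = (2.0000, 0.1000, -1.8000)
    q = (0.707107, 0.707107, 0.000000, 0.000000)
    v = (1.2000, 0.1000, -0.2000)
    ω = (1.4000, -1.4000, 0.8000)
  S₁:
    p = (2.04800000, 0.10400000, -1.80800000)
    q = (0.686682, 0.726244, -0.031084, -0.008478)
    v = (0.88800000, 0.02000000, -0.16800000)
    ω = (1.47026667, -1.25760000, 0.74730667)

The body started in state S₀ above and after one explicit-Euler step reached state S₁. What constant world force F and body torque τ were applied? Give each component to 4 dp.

ω₁ − ω₀ = (0.07026667, 0.14240000, -0.05269333)
gyro term ω₀×Iω₀ = (-0.1008, -0.0336, 0.1176)
τ = I·(Δω/dt) + ω₀×(Iω₀) = (0.1100, 0.1800, -0.0800)
Δv = v₁−v₀ = (-0.31200000, -0.08000000, 0.03200000)
m·(v₁−v₀)/dt = (-3.9000, -1.0000, 0.4000)

F = (-3.9000, -1.0000, 0.4000)
τ = (0.1100, 0.1800, -0.0800)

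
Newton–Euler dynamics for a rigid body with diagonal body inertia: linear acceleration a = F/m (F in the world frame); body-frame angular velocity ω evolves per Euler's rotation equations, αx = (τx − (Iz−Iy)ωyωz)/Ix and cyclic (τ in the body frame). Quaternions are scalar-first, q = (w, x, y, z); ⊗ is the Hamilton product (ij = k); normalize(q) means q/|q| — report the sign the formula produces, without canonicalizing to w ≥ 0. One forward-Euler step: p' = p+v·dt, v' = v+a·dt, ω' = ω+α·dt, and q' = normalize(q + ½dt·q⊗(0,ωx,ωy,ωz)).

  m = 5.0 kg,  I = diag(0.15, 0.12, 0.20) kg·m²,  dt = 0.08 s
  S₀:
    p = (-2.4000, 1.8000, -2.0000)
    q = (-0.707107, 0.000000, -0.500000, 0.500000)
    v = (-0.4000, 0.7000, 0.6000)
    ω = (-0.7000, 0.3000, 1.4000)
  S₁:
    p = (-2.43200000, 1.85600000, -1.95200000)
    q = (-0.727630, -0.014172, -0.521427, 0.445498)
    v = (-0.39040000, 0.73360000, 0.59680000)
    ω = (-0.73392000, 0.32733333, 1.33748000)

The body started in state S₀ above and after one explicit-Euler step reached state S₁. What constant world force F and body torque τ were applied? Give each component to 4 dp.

F = (0.6000, 2.1000, -0.2000)
τ = (-0.0300, 0.0900, -0.1500)

ω₁ − ω₀ = (-0.03392000, 0.02733333, -0.06252000)
gyro term ω₀×Iω₀ = (0.0336, 0.0490, 0.0063)
applied torque τ = (-0.0300, 0.0900, -0.1500)
Δv = v₁−v₀ = (0.00960000, 0.03360000, -0.00320000)
F = m·Δv/dt = (0.6000, 2.1000, -0.2000)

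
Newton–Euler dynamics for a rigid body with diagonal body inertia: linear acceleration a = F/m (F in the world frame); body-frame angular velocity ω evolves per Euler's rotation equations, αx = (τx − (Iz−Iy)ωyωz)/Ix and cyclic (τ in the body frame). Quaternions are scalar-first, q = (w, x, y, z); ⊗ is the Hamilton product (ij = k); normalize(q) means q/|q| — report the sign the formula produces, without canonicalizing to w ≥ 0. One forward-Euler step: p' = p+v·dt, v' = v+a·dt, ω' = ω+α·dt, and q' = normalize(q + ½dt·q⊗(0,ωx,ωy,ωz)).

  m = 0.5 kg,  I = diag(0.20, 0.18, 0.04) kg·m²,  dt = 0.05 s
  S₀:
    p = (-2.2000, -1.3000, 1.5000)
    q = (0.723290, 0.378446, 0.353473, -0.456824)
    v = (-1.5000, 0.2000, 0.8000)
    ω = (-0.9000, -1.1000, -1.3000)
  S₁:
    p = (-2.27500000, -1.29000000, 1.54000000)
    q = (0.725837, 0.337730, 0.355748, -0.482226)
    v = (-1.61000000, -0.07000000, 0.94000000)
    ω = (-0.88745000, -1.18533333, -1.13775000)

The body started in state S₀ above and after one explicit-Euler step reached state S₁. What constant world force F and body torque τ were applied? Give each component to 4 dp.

F = (-1.1000, -2.7000, 1.4000)
τ = (-0.1500, -0.1200, 0.1100)

rate change Δω = (0.01255000, -0.08533333, 0.16225000)
ω₀×(Iω₀) = (-0.2002, 0.1872, -0.0198)
applied torque τ = (-0.1500, -0.1200, 0.1100)
velocity change Δv = (-0.11000000, -0.27000000, 0.14000000)
F = m·Δv/dt = (-1.1000, -2.7000, 1.4000)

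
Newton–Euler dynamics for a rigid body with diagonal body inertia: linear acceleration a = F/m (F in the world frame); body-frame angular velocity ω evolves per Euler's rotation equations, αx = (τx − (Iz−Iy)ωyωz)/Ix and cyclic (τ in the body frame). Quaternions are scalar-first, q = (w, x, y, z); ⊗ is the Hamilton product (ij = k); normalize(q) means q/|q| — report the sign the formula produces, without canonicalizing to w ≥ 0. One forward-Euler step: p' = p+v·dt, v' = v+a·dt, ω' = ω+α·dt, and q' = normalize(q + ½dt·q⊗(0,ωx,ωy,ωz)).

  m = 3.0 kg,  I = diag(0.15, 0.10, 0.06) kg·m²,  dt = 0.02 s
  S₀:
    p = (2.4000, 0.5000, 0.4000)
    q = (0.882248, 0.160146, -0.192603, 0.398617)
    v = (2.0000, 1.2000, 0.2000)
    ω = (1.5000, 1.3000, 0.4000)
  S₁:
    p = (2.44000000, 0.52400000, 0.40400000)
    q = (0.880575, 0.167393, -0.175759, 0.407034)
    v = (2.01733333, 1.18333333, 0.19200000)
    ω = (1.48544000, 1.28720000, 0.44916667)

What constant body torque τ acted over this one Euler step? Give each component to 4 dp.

τ = (-0.1300, -0.0100, 0.0500)

rate change Δω = (-0.01456000, -0.01280000, 0.04916667)
gyro term ω₀×Iω₀ = (-0.0208, 0.0540, -0.0975)
τ = I·(Δω/dt) + ω₀×(Iω₀) = (-0.1300, -0.0100, 0.0500)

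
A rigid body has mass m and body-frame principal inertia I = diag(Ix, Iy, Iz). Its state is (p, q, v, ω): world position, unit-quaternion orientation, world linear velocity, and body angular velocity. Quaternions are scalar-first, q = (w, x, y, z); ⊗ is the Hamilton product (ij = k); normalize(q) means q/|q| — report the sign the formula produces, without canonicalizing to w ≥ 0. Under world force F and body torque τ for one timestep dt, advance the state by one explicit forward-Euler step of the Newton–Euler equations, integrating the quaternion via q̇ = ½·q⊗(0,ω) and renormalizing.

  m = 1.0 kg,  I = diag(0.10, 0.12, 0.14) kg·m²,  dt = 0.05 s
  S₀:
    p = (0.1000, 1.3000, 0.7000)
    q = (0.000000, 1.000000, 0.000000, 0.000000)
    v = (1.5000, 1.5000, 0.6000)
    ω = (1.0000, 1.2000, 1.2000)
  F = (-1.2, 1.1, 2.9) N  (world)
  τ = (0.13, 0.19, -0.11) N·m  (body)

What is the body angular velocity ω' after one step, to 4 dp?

ω' = (1.0506, 1.2992, 1.1521)

gyro term ω×Iω = (0.0288, -0.0480, 0.0240)
(τ − ω×Iω)/I = (1.0120, 1.9833, -0.9571)
ω + α·dt = (1.0506, 1.2992, 1.1521)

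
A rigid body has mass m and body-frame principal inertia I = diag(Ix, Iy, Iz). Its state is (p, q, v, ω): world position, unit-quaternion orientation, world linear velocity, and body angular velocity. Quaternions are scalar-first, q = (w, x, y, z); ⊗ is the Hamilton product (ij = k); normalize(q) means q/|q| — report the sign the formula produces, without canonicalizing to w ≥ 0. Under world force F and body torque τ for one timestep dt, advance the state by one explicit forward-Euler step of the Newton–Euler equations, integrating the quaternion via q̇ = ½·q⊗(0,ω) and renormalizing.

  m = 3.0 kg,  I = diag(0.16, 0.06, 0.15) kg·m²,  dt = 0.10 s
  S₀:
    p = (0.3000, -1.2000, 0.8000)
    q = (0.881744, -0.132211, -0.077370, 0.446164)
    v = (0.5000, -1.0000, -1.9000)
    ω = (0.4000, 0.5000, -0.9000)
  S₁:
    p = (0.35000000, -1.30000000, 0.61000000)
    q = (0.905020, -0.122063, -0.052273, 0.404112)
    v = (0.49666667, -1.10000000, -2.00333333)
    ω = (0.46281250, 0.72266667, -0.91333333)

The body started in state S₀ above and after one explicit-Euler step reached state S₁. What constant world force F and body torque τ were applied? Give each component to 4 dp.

F = (-0.1000, -3.0000, -3.1000)
τ = (0.0600, 0.1300, -0.0400)

Δv = v₁−v₀ = (-0.00333333, -0.10000000, -0.10333333)
m·(v₁−v₀)/dt = (-0.1000, -3.0000, -3.1000)
ω₁ − ω₀ = (0.06281250, 0.22266667, -0.01333333)
applied torque τ = (0.0600, 0.1300, -0.0400)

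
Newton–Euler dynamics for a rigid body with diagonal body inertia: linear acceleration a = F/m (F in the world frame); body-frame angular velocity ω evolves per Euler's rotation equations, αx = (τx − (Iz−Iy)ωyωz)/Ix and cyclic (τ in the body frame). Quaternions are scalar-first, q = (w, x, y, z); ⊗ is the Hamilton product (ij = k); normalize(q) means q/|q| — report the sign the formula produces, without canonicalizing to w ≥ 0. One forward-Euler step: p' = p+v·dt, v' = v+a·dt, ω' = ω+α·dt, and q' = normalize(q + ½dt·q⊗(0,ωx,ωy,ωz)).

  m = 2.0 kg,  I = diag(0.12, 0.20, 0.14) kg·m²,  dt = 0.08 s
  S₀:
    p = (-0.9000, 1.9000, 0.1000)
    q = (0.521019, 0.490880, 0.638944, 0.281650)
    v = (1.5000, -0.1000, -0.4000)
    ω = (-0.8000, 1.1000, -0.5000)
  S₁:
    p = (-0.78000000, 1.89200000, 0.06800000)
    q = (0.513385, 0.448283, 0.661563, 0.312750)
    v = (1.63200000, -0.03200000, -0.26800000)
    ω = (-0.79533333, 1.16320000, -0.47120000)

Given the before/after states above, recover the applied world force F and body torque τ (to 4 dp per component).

ω₁ − ω₀ = (0.00466667, 0.06320000, 0.02880000)
gyro term ω₀×Iω₀ = (0.0330, -0.0080, -0.0704)
τ = I·(Δω/dt) + ω₀×(Iω₀) = (0.0400, 0.1500, -0.0200)
Δv = v₁−v₀ = (0.13200000, 0.06800000, 0.13200000)
applied force F = (3.3000, 1.7000, 3.3000)

F = (3.3000, 1.7000, 3.3000)
τ = (0.0400, 0.1500, -0.0200)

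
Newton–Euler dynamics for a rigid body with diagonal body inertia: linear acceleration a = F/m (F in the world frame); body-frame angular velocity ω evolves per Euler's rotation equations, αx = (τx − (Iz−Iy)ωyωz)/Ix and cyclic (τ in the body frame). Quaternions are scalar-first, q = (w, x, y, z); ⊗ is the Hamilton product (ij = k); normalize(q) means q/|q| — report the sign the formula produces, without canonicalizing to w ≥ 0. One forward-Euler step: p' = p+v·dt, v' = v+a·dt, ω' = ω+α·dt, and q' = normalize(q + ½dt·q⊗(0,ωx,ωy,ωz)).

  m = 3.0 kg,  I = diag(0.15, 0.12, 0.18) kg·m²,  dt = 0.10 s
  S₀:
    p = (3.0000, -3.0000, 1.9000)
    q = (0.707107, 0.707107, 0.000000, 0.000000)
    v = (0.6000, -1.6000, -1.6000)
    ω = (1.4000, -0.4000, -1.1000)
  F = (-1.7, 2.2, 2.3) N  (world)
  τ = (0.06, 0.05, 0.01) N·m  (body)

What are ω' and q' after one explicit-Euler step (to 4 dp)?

ω' = (1.4224, -0.3968, -1.1038)
q' = (0.6549, 0.7535, 0.0246, -0.0528)

angular accel α = (0.2240, 0.0317, -0.0378)
new body rate ω' = (1.4224, -0.3968, -1.1038)
Hamilton product q⊗(0,ω) = (-0.9899498, 0.9899498, 0.4949749, -1.0606605)
updated quaternion q' = (0.6549, 0.7535, 0.0246, -0.0528)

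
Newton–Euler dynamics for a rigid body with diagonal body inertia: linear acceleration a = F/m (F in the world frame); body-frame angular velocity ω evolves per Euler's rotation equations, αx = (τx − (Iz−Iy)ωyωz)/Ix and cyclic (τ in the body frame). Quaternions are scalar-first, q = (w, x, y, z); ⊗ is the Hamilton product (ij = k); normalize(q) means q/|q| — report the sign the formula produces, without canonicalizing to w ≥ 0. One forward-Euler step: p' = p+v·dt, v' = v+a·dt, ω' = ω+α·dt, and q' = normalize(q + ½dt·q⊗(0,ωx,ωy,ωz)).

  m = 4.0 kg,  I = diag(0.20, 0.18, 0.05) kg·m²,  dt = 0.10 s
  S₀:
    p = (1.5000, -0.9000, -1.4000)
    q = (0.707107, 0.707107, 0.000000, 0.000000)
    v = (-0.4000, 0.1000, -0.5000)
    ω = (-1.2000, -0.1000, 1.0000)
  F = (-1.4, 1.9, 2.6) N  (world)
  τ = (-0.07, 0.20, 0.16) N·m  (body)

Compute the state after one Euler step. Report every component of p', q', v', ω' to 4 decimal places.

precession coupling ω×(Iω) = (0.0130, -0.1800, -0.0024)
angular accel α = (-0.4150, 2.1111, 3.2480)
ω' = ω + α·dt = (-1.2415, 0.1111, 1.3248)
Hamilton product q⊗(0,ω) = (0.8485284, -0.8485284, -0.7778177, 0.6363963)
updated quaternion q' = (0.7472, 0.6627, -0.0388, 0.0317)
a = (-0.3500, 0.4750, 0.6500)
new position p' = (1.4600, -0.8900, -1.4500)
v' = v + a·dt = (-0.4350, 0.1475, -0.4350)

p' = (1.4600, -0.8900, -1.4500)
q' = (0.7472, 0.6627, -0.0388, 0.0317)
v' = (-0.4350, 0.1475, -0.4350)
ω' = (-1.2415, 0.1111, 1.3248)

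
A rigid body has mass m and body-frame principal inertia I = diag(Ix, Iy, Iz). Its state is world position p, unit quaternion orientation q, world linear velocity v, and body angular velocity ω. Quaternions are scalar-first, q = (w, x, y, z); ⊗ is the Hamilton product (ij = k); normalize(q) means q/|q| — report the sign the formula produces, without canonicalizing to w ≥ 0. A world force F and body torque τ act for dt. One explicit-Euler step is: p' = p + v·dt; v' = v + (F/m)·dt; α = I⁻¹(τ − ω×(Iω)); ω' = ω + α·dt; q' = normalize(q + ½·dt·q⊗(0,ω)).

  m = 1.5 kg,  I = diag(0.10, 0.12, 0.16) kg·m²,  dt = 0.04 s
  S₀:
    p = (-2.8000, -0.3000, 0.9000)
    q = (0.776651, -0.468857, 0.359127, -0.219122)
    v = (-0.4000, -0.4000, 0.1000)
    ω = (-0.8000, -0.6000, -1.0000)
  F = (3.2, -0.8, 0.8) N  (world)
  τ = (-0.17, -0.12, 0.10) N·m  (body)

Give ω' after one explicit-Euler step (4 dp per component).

gyro term ω×Iω = (0.0240, -0.0480, 0.0096)
α = I⁻¹(τ − ω×Iω) = (-1.9400, -0.6000, 0.5650)
ω + α·dt = (-0.8776, -0.6240, -0.9774)

ω' = (-0.8776, -0.6240, -0.9774)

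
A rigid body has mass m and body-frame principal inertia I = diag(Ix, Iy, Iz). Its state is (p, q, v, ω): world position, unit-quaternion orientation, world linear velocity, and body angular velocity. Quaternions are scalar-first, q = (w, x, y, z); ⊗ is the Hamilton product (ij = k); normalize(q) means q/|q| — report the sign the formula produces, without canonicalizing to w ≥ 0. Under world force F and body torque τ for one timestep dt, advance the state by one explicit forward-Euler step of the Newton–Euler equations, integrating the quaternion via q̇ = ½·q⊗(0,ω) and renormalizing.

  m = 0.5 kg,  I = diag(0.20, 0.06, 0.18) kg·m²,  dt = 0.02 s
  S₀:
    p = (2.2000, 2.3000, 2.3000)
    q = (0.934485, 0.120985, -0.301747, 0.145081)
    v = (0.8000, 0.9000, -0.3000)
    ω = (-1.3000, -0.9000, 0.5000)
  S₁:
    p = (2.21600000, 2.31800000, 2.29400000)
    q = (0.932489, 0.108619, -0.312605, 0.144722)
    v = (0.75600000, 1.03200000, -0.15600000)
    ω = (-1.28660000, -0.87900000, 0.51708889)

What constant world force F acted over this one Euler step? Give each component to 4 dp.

F = (-1.1000, 3.3000, 3.6000)

velocity change Δv = (-0.04400000, 0.13200000, 0.14400000)
F = m·Δv/dt = (-1.1000, 3.3000, 3.6000)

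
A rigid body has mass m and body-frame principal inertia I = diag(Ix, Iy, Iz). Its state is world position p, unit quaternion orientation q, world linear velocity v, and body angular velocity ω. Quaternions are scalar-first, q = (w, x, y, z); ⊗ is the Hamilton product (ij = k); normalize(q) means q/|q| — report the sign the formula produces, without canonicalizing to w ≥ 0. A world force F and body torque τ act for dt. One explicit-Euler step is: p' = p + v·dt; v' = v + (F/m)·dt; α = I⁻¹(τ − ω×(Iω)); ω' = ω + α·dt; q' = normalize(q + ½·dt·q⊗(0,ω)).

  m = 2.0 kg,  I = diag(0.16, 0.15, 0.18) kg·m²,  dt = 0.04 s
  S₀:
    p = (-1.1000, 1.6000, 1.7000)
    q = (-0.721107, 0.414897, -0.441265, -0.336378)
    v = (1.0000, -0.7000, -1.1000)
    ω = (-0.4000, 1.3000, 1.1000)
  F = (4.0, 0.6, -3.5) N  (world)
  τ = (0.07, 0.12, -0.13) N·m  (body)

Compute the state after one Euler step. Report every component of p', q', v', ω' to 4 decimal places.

p' = (-1.0600, 1.5720, 1.6560)
q' = (-0.6985, 0.4194, -0.4662, -0.3448)
v' = (1.0800, -0.6880, -1.1700)
ω' = (-0.3932, 1.3297, 1.0700)

precession coupling ω×(Iω) = (0.0429, 0.0088, 0.0052)
α = I⁻¹(τ − ω×Iω) = (0.1694, 0.7413, -0.7511)
ω + α·dt = (-0.3932, 1.3297, 1.0700)
q⊗(0,ω) = (1.1096191, 0.2403427, -1.2592746, -0.4303576)
q' = normalize(q + ½dt·q⊗(0,ω)) = (-0.6985, 0.4194, -0.4662, -0.3448)
new position p' = (-1.0600, 1.5720, 1.6560)
v + (F/m)dt = (1.0800, -0.6880, -1.1700)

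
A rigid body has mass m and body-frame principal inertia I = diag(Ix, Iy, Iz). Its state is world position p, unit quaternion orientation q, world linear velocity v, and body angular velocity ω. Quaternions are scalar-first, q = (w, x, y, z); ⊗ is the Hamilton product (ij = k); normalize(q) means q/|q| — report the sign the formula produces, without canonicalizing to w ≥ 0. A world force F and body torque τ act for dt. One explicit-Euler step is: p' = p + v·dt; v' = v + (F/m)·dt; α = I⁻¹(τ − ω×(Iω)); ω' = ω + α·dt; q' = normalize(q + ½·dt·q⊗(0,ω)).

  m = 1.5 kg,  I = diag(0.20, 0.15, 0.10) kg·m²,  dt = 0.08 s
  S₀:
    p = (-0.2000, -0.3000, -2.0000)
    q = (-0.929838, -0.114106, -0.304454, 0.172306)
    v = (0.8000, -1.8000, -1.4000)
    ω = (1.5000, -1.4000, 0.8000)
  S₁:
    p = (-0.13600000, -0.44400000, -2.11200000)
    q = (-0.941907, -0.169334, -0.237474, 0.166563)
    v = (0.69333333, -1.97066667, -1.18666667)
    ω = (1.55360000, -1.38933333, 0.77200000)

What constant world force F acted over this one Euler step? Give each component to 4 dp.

F = (-2.0000, -3.2000, 4.0000)

velocity change Δv = (-0.10666667, -0.17066667, 0.21333333)
applied force F = (-2.0000, -3.2000, 4.0000)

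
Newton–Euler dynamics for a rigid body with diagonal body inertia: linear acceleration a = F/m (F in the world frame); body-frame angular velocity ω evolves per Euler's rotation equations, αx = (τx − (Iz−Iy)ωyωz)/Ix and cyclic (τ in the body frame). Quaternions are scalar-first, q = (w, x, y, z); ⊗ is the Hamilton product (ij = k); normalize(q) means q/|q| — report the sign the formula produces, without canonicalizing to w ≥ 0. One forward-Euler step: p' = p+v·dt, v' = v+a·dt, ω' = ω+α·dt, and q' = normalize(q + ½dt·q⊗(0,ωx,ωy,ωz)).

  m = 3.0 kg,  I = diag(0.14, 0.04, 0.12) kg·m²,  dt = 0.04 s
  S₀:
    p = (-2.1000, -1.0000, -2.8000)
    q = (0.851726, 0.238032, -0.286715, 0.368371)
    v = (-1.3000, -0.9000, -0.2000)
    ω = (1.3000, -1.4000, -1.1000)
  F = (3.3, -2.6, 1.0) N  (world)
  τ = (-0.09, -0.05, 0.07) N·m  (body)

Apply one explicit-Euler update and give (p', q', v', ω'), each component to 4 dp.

a = F/m = (1.1000, -0.8667, 0.3333)
p' = p + v·dt = (-2.1520, -1.0360, -2.8080)
v + (F/m)dt = (-1.2560, -0.9347, -0.1867)
α = I⁻¹(τ − ω×Iω) = (-1.5229, -0.5350, -0.9333)
ω + α·dt = (1.2391, -1.4214, -1.1373)
q⊗(0,ω) = (-0.3056345, 1.9383497, -0.4516989, -0.8974139)
q' = normalize(q + ½dt·q⊗(0,ω)) = (0.8448, 0.2765, -0.2955, 0.3501)

p' = (-2.1520, -1.0360, -2.8080)
q' = (0.8448, 0.2765, -0.2955, 0.3501)
v' = (-1.2560, -0.9347, -0.1867)
ω' = (1.2391, -1.4214, -1.1373)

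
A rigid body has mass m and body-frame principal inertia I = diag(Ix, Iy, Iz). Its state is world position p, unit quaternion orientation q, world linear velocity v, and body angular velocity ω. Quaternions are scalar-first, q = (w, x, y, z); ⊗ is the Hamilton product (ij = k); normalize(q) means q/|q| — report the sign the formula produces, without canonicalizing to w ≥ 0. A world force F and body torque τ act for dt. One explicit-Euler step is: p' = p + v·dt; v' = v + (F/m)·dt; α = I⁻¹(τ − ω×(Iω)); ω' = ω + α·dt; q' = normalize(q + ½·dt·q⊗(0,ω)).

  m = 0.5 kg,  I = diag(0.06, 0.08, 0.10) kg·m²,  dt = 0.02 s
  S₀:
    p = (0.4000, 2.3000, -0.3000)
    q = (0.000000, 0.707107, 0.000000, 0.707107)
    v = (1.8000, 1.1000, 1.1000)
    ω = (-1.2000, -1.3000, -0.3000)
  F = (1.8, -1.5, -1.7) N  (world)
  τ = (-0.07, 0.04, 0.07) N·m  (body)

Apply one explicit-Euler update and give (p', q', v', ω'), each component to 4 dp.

linear accel F/m = (3.6000, -3.0000, -3.4000)
p' = p + v·dt = (0.4360, 2.3220, -0.2780)
v' = v + a·dt = (1.8720, 1.0400, 1.0320)
ω×(Iω) gyroscopic = (0.0078, -0.0144, 0.0312)
angular accel α = (-1.2967, 0.6800, 0.3880)
ω + α·dt = (-1.2259, -1.2864, -0.2922)
2q̇ = q⊗(0,ω) = (1.0606605, 0.9192391, -0.6363963, -0.9192391)
q' = normalize(q + ½dt·q⊗(0,ω)) = (0.0106, 0.7162, -0.0064, 0.6978)

p' = (0.4360, 2.3220, -0.2780)
q' = (0.0106, 0.7162, -0.0064, 0.6978)
v' = (1.8720, 1.0400, 1.0320)
ω' = (-1.2259, -1.2864, -0.2922)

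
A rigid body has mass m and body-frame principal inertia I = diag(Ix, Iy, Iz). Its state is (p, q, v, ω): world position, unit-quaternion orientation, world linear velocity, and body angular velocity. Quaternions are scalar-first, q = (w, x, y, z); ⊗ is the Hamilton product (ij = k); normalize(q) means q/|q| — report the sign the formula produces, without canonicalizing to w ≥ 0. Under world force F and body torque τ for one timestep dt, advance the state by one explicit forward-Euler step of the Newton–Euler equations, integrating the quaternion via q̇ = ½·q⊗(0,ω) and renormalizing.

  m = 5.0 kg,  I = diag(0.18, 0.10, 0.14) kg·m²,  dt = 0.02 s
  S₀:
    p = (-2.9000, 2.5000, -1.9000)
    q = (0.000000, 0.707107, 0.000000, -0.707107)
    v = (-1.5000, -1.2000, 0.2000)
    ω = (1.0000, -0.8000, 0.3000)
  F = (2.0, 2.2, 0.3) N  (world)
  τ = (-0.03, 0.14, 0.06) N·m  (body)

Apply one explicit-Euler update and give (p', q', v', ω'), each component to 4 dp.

a = (0.4000, 0.4400, 0.0600)
new position p' = (-2.9300, 2.4760, -1.8960)
v + (F/m)dt = (-1.4920, -1.1912, 0.2012)
gyro term ω×Iω = (-0.0096, 0.0120, 0.0640)
α = I⁻¹(τ − ω×Iω) = (-0.1133, 1.2800, -0.0286)
ω + α·dt = (0.9977, -0.7744, 0.2994)
Hamilton product q⊗(0,ω) = (-0.4949749, -0.5656856, -0.9192391, -0.5656856)
q' = normalize(q + ½dt·q⊗(0,ω)) = (-0.0049, 0.7014, -0.0092, -0.7127)

p' = (-2.9300, 2.4760, -1.8960)
q' = (-0.0049, 0.7014, -0.0092, -0.7127)
v' = (-1.4920, -1.1912, 0.2012)
ω' = (0.9977, -0.7744, 0.2994)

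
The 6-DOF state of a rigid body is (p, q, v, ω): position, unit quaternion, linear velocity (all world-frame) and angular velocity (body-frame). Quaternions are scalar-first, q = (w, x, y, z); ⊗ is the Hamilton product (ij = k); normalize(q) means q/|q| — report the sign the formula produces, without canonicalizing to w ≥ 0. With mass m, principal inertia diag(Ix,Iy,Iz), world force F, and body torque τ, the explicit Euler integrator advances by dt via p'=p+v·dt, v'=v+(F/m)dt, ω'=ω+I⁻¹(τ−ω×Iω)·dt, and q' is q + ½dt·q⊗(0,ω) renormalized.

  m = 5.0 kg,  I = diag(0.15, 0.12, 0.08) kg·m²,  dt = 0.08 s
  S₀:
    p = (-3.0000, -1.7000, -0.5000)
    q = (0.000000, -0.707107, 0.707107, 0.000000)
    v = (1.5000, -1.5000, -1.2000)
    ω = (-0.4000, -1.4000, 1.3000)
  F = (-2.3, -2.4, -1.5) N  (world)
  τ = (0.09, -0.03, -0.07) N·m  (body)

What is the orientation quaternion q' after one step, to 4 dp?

q' = (0.0282, -0.6683, 0.7416, 0.0508)

2q̇ = q⊗(0,ω) = (0.7071070, 0.9192391, 0.9192391, 1.2727926)
q' = normalize(q + ½dt·q⊗(0,ω)) = (0.0282, -0.6683, 0.7416, 0.0508)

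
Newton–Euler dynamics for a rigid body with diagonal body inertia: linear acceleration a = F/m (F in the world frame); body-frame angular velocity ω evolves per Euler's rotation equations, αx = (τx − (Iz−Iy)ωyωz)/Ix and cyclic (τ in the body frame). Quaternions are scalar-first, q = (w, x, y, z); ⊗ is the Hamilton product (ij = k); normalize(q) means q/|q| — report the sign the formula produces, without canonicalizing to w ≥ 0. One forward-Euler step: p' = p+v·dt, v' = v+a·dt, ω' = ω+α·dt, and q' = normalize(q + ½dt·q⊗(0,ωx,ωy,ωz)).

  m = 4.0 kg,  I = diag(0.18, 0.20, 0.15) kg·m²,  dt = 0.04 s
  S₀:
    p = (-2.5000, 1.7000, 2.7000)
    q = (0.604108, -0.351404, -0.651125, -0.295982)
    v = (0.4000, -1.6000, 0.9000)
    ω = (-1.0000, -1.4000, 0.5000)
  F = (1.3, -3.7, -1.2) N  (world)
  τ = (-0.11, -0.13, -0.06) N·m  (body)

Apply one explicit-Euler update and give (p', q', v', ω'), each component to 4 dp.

precession coupling ω×(Iω) = (0.0350, -0.0150, 0.0280)
(τ − ω×Iω)/I = (-0.8056, -0.5750, -0.5867)
ω + α·dt = (-1.0322, -1.4230, 0.4765)
2q̇ = q⊗(0,ω) = (-1.1149880, -1.3440453, -0.3740672, 0.1428946)
updated quaternion q' = (0.5814, -0.3780, -0.6582, -0.2929)
a = F/m = (0.3250, -0.9250, -0.3000)
p + v·dt = (-2.4840, 1.6360, 2.7360)
v + (F/m)dt = (0.4130, -1.6370, 0.8880)

p' = (-2.4840, 1.6360, 2.7360)
q' = (0.5814, -0.3780, -0.6582, -0.2929)
v' = (0.4130, -1.6370, 0.8880)
ω' = (-1.0322, -1.4230, 0.4765)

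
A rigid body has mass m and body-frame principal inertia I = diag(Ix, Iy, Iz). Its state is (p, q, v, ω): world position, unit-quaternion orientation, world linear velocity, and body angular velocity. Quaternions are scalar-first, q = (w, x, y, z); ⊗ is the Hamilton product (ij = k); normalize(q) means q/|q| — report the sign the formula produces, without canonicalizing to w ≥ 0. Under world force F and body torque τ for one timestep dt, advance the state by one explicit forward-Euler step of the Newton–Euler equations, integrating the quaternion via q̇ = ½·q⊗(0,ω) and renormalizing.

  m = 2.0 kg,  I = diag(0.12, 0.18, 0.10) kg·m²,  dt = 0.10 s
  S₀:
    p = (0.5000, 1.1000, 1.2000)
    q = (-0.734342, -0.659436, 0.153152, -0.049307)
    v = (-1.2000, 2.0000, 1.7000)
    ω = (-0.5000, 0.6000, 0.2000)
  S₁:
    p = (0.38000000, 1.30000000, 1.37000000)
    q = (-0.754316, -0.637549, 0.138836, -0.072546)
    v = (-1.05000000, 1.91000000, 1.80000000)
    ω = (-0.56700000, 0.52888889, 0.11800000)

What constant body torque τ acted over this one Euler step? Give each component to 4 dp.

Δω = ω₁−ω₀ = (-0.06700000, -0.07111111, -0.08200000)
τ = I·(Δω/dt) + ω₀×(Iω₀) = (-0.0900, -0.1300, -0.1000)

τ = (-0.0900, -0.1300, -0.1000)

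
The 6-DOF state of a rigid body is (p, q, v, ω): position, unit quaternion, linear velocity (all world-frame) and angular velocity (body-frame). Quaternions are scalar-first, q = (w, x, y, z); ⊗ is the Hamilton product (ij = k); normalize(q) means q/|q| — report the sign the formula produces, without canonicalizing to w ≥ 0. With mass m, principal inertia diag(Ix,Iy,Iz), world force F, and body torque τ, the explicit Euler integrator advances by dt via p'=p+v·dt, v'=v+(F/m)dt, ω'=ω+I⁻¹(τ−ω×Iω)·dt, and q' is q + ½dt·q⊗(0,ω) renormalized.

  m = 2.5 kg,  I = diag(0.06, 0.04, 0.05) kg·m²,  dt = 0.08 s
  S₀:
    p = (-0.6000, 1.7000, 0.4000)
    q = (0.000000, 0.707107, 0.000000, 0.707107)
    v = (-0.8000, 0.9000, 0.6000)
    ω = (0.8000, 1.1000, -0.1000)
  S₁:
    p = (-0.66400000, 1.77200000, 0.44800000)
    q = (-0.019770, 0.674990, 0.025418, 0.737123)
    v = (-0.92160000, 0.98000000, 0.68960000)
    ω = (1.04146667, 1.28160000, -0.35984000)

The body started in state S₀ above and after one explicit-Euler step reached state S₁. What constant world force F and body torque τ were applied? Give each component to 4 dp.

F = (-3.8000, 2.5000, 2.8000)
τ = (0.1800, 0.0900, -0.1800)

velocity change Δv = (-0.12160000, 0.08000000, 0.08960000)
applied force F = (-3.8000, 2.5000, 2.8000)
ω₁ − ω₀ = (0.24146667, 0.18160000, -0.25984000)
applied torque τ = (0.1800, 0.0900, -0.1800)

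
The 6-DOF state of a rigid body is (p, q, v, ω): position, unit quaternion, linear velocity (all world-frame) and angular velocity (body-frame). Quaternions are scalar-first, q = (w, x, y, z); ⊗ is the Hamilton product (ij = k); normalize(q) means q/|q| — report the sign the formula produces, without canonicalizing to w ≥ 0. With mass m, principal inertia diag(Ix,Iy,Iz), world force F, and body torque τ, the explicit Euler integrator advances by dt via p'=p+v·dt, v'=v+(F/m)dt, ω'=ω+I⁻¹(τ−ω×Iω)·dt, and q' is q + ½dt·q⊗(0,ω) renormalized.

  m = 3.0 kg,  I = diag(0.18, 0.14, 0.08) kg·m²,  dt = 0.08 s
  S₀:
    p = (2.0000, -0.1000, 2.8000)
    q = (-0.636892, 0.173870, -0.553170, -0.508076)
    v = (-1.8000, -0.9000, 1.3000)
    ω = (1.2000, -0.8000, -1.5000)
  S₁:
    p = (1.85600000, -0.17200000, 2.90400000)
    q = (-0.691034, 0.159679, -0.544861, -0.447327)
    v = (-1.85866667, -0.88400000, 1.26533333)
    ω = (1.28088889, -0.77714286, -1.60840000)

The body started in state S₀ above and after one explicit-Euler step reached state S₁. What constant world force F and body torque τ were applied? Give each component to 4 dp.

F = (-2.2000, 0.6000, -1.3000)
τ = (0.1100, -0.1400, -0.0700)

Δv = v₁−v₀ = (-0.05866667, 0.01600000, -0.03466667)
m·(v₁−v₀)/dt = (-2.2000, 0.6000, -1.3000)
ω₁ − ω₀ = (0.08088889, 0.02285714, -0.10840000)
applied torque τ = (0.1100, -0.1400, -0.0700)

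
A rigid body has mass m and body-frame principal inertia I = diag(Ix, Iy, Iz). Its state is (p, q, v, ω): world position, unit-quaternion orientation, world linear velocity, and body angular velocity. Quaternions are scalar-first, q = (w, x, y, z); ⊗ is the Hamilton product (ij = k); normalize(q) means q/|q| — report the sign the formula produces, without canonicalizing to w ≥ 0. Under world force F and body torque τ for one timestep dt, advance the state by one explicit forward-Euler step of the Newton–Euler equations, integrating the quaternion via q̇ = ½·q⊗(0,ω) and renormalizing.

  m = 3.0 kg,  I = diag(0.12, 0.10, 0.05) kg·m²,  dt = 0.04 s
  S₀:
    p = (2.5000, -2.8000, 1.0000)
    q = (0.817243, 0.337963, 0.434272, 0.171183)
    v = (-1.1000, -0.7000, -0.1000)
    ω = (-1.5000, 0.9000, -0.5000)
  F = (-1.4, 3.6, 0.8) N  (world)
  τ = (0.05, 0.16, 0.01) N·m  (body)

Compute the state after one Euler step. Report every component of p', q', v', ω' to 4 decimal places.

precession coupling ω×(Iω) = (0.0225, 0.0525, 0.0270)
angular accel α = (0.2292, 1.0750, -0.3400)
ω + α·dt = (-1.4908, 0.9430, -0.5136)
Hamilton product q⊗(0,ω) = (0.2016912, -1.5970652, 0.6477257, 0.5469532)
q + ½dt·q⊗(0,ω), renormalized = (0.8207, 0.3058, 0.4469, 0.1820)
linear accel F/m = (-0.4667, 1.2000, 0.2667)
p + v·dt = (2.4560, -2.8280, 0.9960)
new velocity v' = (-1.1187, -0.6520, -0.0893)

p' = (2.4560, -2.8280, 0.9960)
q' = (0.8207, 0.3058, 0.4469, 0.1820)
v' = (-1.1187, -0.6520, -0.0893)
ω' = (-1.4908, 0.9430, -0.5136)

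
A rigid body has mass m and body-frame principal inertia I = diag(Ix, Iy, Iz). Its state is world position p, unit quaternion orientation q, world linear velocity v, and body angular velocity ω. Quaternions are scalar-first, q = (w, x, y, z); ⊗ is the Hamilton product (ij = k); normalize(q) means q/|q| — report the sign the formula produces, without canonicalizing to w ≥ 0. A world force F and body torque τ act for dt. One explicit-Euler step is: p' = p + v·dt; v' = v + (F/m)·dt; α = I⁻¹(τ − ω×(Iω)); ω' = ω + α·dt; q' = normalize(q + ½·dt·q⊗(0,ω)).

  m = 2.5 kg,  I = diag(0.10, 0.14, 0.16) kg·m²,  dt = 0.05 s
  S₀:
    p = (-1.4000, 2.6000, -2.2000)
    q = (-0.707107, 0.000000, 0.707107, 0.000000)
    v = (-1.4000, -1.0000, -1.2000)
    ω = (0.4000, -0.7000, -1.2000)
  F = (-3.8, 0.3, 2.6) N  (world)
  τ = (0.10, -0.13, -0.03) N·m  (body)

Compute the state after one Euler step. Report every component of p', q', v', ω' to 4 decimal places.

p' = p + v·dt = (-1.4700, 2.5500, -2.2600)
new velocity v' = (-1.4760, -0.9940, -1.1480)
ω×(Iω) gyroscopic = (0.0168, 0.0288, -0.0112)
(τ − ω×Iω)/I = (0.8320, -1.1343, -0.1175)
ω' = ω + α·dt = (0.4416, -0.7567, -1.2059)
q⊗(0,ω) = (0.4949749, -1.1313712, 0.4949749, 0.5656856)
updated quaternion q' = (-0.6943, -0.0283, 0.7190, 0.0141)

p' = (-1.4700, 2.5500, -2.2600)
q' = (-0.6943, -0.0283, 0.7190, 0.0141)
v' = (-1.4760, -0.9940, -1.1480)
ω' = (0.4416, -0.7567, -1.2059)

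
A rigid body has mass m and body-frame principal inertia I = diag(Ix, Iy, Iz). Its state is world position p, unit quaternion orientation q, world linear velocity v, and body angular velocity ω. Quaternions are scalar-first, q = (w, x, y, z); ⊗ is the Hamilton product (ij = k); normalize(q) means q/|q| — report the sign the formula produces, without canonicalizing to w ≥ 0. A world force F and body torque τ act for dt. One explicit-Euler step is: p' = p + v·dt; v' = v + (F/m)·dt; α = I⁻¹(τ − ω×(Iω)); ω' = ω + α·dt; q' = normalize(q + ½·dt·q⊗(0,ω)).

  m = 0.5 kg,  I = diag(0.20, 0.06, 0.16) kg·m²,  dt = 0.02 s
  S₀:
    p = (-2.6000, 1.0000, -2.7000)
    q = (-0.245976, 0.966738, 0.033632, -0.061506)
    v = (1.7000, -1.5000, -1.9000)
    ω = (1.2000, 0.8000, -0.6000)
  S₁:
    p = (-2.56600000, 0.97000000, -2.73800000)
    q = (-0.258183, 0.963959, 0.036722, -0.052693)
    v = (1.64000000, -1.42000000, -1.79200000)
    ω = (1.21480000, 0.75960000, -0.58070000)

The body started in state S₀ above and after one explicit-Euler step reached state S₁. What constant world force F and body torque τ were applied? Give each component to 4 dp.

v₁ − v₀ = (-0.06000000, 0.08000000, 0.10800000)
F = m·Δv/dt = (-1.5000, 2.0000, 2.7000)
Δω = ω₁−ω₀ = (0.01480000, -0.04040000, 0.01930000)
gyro term ω₀×Iω₀ = (-0.0480, -0.0288, -0.1344)
τ = I·(Δω/dt) + ω₀×(Iω₀) = (0.1000, -0.1500, 0.0200)

F = (-1.5000, 2.0000, 2.7000)
τ = (0.1000, -0.1500, 0.0200)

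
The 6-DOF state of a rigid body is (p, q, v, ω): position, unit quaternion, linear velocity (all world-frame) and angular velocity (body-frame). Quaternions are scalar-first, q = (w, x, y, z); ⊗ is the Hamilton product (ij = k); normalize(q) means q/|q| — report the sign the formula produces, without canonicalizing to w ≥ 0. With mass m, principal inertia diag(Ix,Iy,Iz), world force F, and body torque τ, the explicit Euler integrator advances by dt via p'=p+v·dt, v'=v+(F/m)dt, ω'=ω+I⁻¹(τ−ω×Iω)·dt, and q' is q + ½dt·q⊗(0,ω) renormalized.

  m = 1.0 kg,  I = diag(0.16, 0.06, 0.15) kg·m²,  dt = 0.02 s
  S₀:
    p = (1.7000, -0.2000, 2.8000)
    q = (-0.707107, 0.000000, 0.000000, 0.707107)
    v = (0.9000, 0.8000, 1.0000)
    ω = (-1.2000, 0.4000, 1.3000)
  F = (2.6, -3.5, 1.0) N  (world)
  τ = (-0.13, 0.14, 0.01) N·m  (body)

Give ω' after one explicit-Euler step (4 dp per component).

ω' = (-1.2221, 0.4519, 1.2949)

α = I⁻¹(τ − ω×Iω) = (-1.1050, 2.5933, -0.2533)
ω' = ω + α·dt = (-1.2221, 0.4519, 1.2949)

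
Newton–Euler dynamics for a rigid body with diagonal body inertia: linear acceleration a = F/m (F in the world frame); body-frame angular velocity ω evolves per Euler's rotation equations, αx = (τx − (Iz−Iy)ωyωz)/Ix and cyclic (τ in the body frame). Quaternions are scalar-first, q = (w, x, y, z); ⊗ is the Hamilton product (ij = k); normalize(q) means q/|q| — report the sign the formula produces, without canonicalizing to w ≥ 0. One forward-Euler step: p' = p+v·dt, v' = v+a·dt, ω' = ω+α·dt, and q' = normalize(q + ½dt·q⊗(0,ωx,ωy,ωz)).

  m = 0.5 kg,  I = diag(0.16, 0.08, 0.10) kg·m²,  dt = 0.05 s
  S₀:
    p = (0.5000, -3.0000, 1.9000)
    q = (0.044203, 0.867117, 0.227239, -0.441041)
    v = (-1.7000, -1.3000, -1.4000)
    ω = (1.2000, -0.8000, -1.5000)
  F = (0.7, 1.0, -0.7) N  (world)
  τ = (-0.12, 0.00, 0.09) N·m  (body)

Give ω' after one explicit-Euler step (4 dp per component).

ω' = (1.1550, -0.7325, -1.4934)

α = I⁻¹(τ − ω×Iω) = (-0.9000, 1.3500, 0.1320)
ω + α·dt = (1.1550, -0.7325, -1.4934)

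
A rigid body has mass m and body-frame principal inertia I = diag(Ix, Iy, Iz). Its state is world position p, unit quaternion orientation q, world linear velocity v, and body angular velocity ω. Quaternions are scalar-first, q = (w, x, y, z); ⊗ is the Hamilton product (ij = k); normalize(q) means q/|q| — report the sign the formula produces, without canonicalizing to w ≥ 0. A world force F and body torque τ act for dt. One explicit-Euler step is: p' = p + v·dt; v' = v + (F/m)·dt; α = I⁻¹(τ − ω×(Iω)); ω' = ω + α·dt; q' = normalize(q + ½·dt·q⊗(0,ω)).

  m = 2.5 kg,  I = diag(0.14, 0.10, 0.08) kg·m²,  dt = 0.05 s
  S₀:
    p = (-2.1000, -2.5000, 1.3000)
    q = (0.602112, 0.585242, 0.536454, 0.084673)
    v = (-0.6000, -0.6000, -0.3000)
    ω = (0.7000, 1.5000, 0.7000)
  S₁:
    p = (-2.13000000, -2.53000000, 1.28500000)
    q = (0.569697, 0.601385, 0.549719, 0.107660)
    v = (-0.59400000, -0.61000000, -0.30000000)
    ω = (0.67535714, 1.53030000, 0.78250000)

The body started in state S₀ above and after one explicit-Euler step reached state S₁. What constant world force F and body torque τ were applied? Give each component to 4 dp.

v₁ − v₀ = (0.00600000, -0.01000000, 0.00000000)
F = m·Δv/dt = (0.3000, -0.5000, 0.0000)
ω₁ − ω₀ = (-0.02464286, 0.03030000, 0.08250000)
gyro term ω₀×Iω₀ = (-0.0210, 0.0294, -0.0420)
τ = I·(Δω/dt) + ω₀×(Iω₀) = (-0.0900, 0.0900, 0.0900)

F = (0.3000, -0.5000, 0.0000)
τ = (-0.0900, 0.0900, 0.0900)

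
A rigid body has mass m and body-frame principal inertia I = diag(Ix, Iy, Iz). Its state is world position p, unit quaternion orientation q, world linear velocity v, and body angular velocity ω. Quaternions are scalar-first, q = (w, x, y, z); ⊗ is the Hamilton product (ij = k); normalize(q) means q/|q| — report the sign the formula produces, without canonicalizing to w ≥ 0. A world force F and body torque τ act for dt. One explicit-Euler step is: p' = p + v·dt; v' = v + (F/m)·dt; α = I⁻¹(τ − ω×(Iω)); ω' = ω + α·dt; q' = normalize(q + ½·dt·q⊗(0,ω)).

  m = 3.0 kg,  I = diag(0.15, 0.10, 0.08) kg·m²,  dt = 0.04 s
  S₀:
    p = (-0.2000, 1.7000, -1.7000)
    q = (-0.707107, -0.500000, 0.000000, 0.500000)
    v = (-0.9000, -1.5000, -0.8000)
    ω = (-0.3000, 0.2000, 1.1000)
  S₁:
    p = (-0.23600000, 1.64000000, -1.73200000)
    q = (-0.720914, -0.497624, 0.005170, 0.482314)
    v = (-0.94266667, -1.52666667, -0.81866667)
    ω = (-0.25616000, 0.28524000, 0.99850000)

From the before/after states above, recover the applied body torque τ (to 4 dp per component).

Δω = ω₁−ω₀ = (0.04384000, 0.08524000, -0.10150000)
ω₀×(Iω₀) = (-0.0044, -0.0231, 0.0030)
τ = I·(Δω/dt) + ω₀×(Iω₀) = (0.1600, 0.1900, -0.2000)

τ = (0.1600, 0.1900, -0.2000)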